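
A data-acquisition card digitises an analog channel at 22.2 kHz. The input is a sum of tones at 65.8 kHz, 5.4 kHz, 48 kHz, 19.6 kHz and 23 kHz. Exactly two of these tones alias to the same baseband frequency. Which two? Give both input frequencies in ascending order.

fs/2 = 11.1 kHz.
65.8 kHz mod fs = 21.4 kHz.
21.4 kHz > fs/2 = 11.1 kHz, folds to fs − 21.4 kHz = 0.8 kHz.
5.4 kHz ≤ fs/2 = 11.1 kHz, passes unchanged.
48 kHz mod fs = 3.6 kHz.
3.6 kHz ≤ fs/2 = 11.1 kHz, appears at 3.6 kHz.
19.6 kHz > fs/2 = 11.1 kHz, folds to fs − 19.6 kHz = 2.6 kHz.
23 kHz mod fs = 0.8 kHz.
0.8 kHz ≤ fs/2 = 11.1 kHz, appears at 0.8 kHz.
23 kHz and 65.8 kHz both map to 0.8 kHz.

23 kHz, 65.8 kHz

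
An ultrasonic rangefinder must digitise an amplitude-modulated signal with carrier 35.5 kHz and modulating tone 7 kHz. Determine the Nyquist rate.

85 kHz

AM sidebands sit at fc ± fm = 28.5 kHz and 42.5 kHz.
Highest-frequency component: 42.5 kHz.
Nyquist rate = 2 × 42.5 kHz = 85 kHz.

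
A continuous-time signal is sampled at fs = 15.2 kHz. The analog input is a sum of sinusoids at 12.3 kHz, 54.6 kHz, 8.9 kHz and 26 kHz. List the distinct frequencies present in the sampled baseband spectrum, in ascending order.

fs/2 = 7.6 kHz.
12.3 kHz > fs/2 = 7.6 kHz, folds to fs − 12.3 kHz = 2.9 kHz.
54.6 kHz mod fs = 9 kHz.
9 kHz > fs/2 = 7.6 kHz, folds to fs − 9 kHz = 6.2 kHz.
8.9 kHz > fs/2 = 7.6 kHz, folds to fs − 8.9 kHz = 6.3 kHz.
26 kHz mod fs = 10.8 kHz.
10.8 kHz > fs/2 = 7.6 kHz, folds to fs − 10.8 kHz = 4.4 kHz.
Distinct values: {2.9 kHz, 4.4 kHz, 6.2 kHz, 6.3 kHz}.

2.9 kHz, 4.4 kHz, 6.2 kHz, 6.3 kHz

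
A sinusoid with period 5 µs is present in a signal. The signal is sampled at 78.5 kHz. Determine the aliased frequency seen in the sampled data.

T = 5 µs → f = 1/T = 200 kHz.
200 kHz mod fs = 43 kHz.
43 kHz > fs/2 = 39.25 kHz, folds to fs − 43 kHz = 35.5 kHz.

35.5 kHz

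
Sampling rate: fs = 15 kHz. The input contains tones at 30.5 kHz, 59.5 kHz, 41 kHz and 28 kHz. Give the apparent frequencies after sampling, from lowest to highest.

0.5 kHz, 2 kHz, 4 kHz

fs/2 = 7.5 kHz.
30.5 kHz mod fs = 0.5 kHz.
0.5 kHz ≤ fs/2 = 7.5 kHz, appears at 0.5 kHz.
59.5 kHz mod fs = 14.5 kHz.
14.5 kHz > fs/2 = 7.5 kHz, folds to fs − 14.5 kHz = 0.5 kHz.
41 kHz mod fs = 11 kHz.
11 kHz > fs/2 = 7.5 kHz, folds to fs − 11 kHz = 4 kHz.
28 kHz mod fs = 13 kHz.
13 kHz > fs/2 = 7.5 kHz, folds to fs − 13 kHz = 2 kHz.
Distinct values: {0.5 kHz, 2 kHz, 4 kHz}.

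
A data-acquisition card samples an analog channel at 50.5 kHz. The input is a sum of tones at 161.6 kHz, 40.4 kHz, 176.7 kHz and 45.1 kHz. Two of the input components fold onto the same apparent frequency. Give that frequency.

10.1 kHz

fs/2 = 25.25 kHz.
161.6 kHz mod fs = 10.1 kHz.
10.1 kHz ≤ fs/2 = 25.25 kHz, appears at 10.1 kHz.
40.4 kHz > fs/2 = 25.25 kHz, folds to fs − 40.4 kHz = 10.1 kHz.
176.7 kHz mod fs = 25.2 kHz.
25.2 kHz ≤ fs/2 = 25.25 kHz, appears at 25.2 kHz.
45.1 kHz > fs/2 = 25.25 kHz, folds to fs − 45.1 kHz = 5.4 kHz.
40.4 kHz and 161.6 kHz both map to 10.1 kHz.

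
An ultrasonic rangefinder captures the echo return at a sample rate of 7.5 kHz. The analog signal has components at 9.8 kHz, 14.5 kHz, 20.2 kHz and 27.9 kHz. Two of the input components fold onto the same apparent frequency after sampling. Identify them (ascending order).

9.8 kHz, 20.2 kHz

fs/2 = 3.75 kHz.
9.8 kHz mod fs = 2.3 kHz.
2.3 kHz ≤ fs/2 = 3.75 kHz, appears at 2.3 kHz.
14.5 kHz mod fs = 7 kHz.
7 kHz > fs/2 = 3.75 kHz, folds to fs − 7 kHz = 0.5 kHz.
20.2 kHz mod fs = 5.2 kHz.
5.2 kHz > fs/2 = 3.75 kHz, folds to fs − 5.2 kHz = 2.3 kHz.
27.9 kHz mod fs = 5.4 kHz.
5.4 kHz > fs/2 = 3.75 kHz, folds to fs − 5.4 kHz = 2.1 kHz.
9.8 kHz and 20.2 kHz both map to 2.3 kHz.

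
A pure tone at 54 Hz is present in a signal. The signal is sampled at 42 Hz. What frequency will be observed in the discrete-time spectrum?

12 Hz

54 Hz mod fs = 12 Hz.
12 Hz ≤ fs/2 = 21 Hz, appears at 12 Hz.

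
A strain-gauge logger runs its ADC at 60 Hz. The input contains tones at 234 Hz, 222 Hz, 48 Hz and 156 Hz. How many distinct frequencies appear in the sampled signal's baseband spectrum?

4

fs/2 = 30 Hz.
234 Hz mod fs = 54 Hz.
54 Hz > fs/2 = 30 Hz, folds to fs − 54 Hz = 6 Hz.
222 Hz mod fs = 42 Hz.
42 Hz > fs/2 = 30 Hz, folds to fs − 42 Hz = 18 Hz.
48 Hz > fs/2 = 30 Hz, folds to fs − 48 Hz = 12 Hz.
156 Hz mod fs = 36 Hz.
36 Hz > fs/2 = 30 Hz, folds to fs − 36 Hz = 24 Hz.
Distinct values: {6 Hz, 12 Hz, 18 Hz, 24 Hz} → 4.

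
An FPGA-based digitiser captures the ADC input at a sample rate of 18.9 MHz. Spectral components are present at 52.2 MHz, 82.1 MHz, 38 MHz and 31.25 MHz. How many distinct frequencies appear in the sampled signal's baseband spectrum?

4

fs/2 = 9.45 MHz.
52.2 MHz mod fs = 14.4 MHz.
14.4 MHz > fs/2 = 9.45 MHz, folds to fs − 14.4 MHz = 4.5 MHz.
82.1 MHz mod fs = 6.5 MHz.
6.5 MHz ≤ fs/2 = 9.45 MHz, appears at 6.5 MHz.
38 MHz mod fs = 0.2 MHz.
0.2 MHz ≤ fs/2 = 9.45 MHz, appears at 0.2 MHz.
31.25 MHz mod fs = 12.35 MHz.
12.35 MHz > fs/2 = 9.45 MHz, folds to fs − 12.35 MHz = 6.55 MHz.
Distinct values: {0.2 MHz, 4.5 MHz, 6.5 MHz, 6.55 MHz} → 4.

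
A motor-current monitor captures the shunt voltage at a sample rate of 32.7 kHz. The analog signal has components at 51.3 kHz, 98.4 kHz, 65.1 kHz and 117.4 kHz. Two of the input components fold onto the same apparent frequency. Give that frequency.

0.3 kHz

fs/2 = 16.35 kHz.
51.3 kHz mod fs = 18.6 kHz.
18.6 kHz > fs/2 = 16.35 kHz, folds to fs − 18.6 kHz = 14.1 kHz.
98.4 kHz mod fs = 0.3 kHz.
0.3 kHz ≤ fs/2 = 16.35 kHz, appears at 0.3 kHz.
65.1 kHz mod fs = 32.4 kHz.
32.4 kHz > fs/2 = 16.35 kHz, folds to fs − 32.4 kHz = 0.3 kHz.
117.4 kHz mod fs = 19.3 kHz.
19.3 kHz > fs/2 = 16.35 kHz, folds to fs − 19.3 kHz = 13.4 kHz.
65.1 kHz and 98.4 kHz both map to 0.3 kHz.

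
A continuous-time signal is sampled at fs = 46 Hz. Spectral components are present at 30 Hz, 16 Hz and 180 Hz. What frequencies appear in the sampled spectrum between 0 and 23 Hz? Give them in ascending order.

4 Hz, 16 Hz

fs/2 = 23 Hz.
30 Hz > fs/2 = 23 Hz, folds to fs − 30 Hz = 16 Hz.
16 Hz ≤ fs/2 = 23 Hz, passes unchanged.
180 Hz mod fs = 42 Hz.
42 Hz > fs/2 = 23 Hz, folds to fs − 42 Hz = 4 Hz.
Distinct values: {4 Hz, 16 Hz}.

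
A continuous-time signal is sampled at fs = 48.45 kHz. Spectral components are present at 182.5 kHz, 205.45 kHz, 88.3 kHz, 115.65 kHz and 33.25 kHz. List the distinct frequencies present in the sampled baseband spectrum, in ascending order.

fs/2 = 24.225 kHz.
182.5 kHz mod fs = 37.15 kHz.
37.15 kHz > fs/2 = 24.225 kHz, folds to fs − 37.15 kHz = 11.3 kHz.
205.45 kHz mod fs = 11.65 kHz.
11.65 kHz ≤ fs/2 = 24.225 kHz, appears at 11.65 kHz.
88.3 kHz mod fs = 39.85 kHz.
39.85 kHz > fs/2 = 24.225 kHz, folds to fs − 39.85 kHz = 8.6 kHz.
115.65 kHz mod fs = 18.75 kHz.
18.75 kHz ≤ fs/2 = 24.225 kHz, appears at 18.75 kHz.
33.25 kHz > fs/2 = 24.225 kHz, folds to fs − 33.25 kHz = 15.2 kHz.
Distinct values: {8.6 kHz, 11.3 kHz, 11.65 kHz, 15.2 kHz, 18.75 kHz}.

8.6 kHz, 11.3 kHz, 11.65 kHz, 15.2 kHz, 18.75 kHz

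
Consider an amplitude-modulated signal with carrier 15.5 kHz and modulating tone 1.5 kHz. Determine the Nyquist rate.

AM sidebands sit at fc ± fm = 14 kHz and 17 kHz.
Highest-frequency component: 17 kHz.
Nyquist rate = 2 × 17 kHz = 34 kHz.

34 kHz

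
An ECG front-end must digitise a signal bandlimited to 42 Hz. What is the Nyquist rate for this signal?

84 Hz

Nyquist rate = 2 × 42 Hz = 84 Hz.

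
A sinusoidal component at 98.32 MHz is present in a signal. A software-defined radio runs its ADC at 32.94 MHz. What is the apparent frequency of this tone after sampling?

0.5 MHz

98.32 MHz mod fs = 32.44 MHz.
32.44 MHz > fs/2 = 16.47 MHz, folds to fs − 32.44 MHz = 0.5 MHz.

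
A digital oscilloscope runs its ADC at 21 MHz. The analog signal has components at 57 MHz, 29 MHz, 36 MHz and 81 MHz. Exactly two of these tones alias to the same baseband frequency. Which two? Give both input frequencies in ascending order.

36 MHz, 57 MHz

fs/2 = 10.5 MHz.
57 MHz mod fs = 15 MHz.
15 MHz > fs/2 = 10.5 MHz, folds to fs − 15 MHz = 6 MHz.
29 MHz mod fs = 8 MHz.
8 MHz ≤ fs/2 = 10.5 MHz, appears at 8 MHz.
36 MHz mod fs = 15 MHz.
15 MHz > fs/2 = 10.5 MHz, folds to fs − 15 MHz = 6 MHz.
81 MHz mod fs = 18 MHz.
18 MHz > fs/2 = 10.5 MHz, folds to fs − 18 MHz = 3 MHz.
36 MHz and 57 MHz both map to 6 MHz.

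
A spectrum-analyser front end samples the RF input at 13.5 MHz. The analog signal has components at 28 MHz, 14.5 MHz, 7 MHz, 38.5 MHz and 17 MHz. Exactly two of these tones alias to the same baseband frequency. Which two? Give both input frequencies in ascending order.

14.5 MHz, 28 MHz

fs/2 = 6.75 MHz.
28 MHz mod fs = 1 MHz.
1 MHz ≤ fs/2 = 6.75 MHz, appears at 1 MHz.
14.5 MHz mod fs = 1 MHz.
1 MHz ≤ fs/2 = 6.75 MHz, appears at 1 MHz.
7 MHz > fs/2 = 6.75 MHz, folds to fs − 7 MHz = 6.5 MHz.
38.5 MHz mod fs = 11.5 MHz.
11.5 MHz > fs/2 = 6.75 MHz, folds to fs − 11.5 MHz = 2 MHz.
17 MHz mod fs = 3.5 MHz.
3.5 MHz ≤ fs/2 = 6.75 MHz, appears at 3.5 MHz.
14.5 MHz and 28 MHz both map to 1 MHz.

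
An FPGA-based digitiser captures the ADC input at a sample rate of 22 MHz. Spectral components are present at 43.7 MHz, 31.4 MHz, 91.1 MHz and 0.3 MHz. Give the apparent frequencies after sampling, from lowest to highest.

0.3 MHz, 3.1 MHz, 9.4 MHz

fs/2 = 11 MHz.
43.7 MHz mod fs = 21.7 MHz.
21.7 MHz > fs/2 = 11 MHz, folds to fs − 21.7 MHz = 0.3 MHz.
31.4 MHz mod fs = 9.4 MHz.
9.4 MHz ≤ fs/2 = 11 MHz, appears at 9.4 MHz.
91.1 MHz mod fs = 3.1 MHz.
3.1 MHz ≤ fs/2 = 11 MHz, appears at 3.1 MHz.
0.3 MHz ≤ fs/2 = 11 MHz, passes unchanged.
Distinct values: {0.3 MHz, 3.1 MHz, 9.4 MHz}.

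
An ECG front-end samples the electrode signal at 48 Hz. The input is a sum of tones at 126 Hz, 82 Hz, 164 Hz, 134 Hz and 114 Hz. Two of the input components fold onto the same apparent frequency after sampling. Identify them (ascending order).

114 Hz, 126 Hz

fs/2 = 24 Hz.
126 Hz mod fs = 30 Hz.
30 Hz > fs/2 = 24 Hz, folds to fs − 30 Hz = 18 Hz.
82 Hz mod fs = 34 Hz.
34 Hz > fs/2 = 24 Hz, folds to fs − 34 Hz = 14 Hz.
164 Hz mod fs = 20 Hz.
20 Hz ≤ fs/2 = 24 Hz, appears at 20 Hz.
134 Hz mod fs = 38 Hz.
38 Hz > fs/2 = 24 Hz, folds to fs − 38 Hz = 10 Hz.
114 Hz mod fs = 18 Hz.
18 Hz ≤ fs/2 = 24 Hz, appears at 18 Hz.
114 Hz and 126 Hz both map to 18 Hz.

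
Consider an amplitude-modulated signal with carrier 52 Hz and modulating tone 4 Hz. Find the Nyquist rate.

112 Hz

AM sidebands sit at fc ± fm = 48 Hz and 56 Hz.
Highest-frequency component: 56 Hz.
Nyquist rate = 2 × 56 Hz = 112 Hz.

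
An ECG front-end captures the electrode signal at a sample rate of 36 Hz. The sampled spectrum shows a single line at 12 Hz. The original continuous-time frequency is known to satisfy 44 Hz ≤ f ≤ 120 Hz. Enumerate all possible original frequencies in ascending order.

Frequencies that alias to 12 Hz are k·fs ± 12 Hz for integer k ≥ 0.
k=0: 12 Hz.
k=1: 24 Hz, 48 Hz.
k=2: 60 Hz, 84 Hz.
k=3: 96 Hz, 120 Hz.
k=4: 132 Hz, 156 Hz.
Within [44 Hz, 120 Hz]: 48 Hz, 60 Hz, 84 Hz, 96 Hz, 120 Hz.

48 Hz, 60 Hz, 84 Hz, 96 Hz, 120 Hz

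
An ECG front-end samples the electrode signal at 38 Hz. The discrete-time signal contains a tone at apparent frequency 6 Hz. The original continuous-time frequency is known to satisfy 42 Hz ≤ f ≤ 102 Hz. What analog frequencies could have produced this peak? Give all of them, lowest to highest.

44 Hz, 70 Hz, 82 Hz

Frequencies that alias to 6 Hz are k·fs ± 6 Hz for integer k ≥ 0.
k=0: 6 Hz.
k=1: 32 Hz, 44 Hz.
k=2: 70 Hz, 82 Hz.
k=3: 108 Hz, 120 Hz.
Within [42 Hz, 102 Hz]: 44 Hz, 70 Hz, 82 Hz.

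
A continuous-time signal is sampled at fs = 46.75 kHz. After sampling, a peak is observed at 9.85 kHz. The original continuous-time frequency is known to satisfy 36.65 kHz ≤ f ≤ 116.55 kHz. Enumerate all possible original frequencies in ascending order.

Frequencies that alias to 9.85 kHz are k·fs ± 9.85 kHz for integer k ≥ 0.
k=0: 9.85 kHz.
k=1: 36.9 kHz, 56.6 kHz.
k=2: 83.65 kHz, 103.35 kHz.
k=3: 130.4 kHz, 150.1 kHz.
Within [36.65 kHz, 116.55 kHz]: 36.9 kHz, 56.6 kHz, 83.65 kHz, 103.35 kHz.

36.9 kHz, 56.6 kHz, 83.65 kHz, 103.35 kHz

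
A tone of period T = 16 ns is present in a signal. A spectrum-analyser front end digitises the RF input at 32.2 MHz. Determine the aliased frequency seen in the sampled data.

T = 16 ns → f = 1/T = 62.5 MHz.
62.5 MHz mod fs = 30.3 MHz.
30.3 MHz > fs/2 = 16.1 MHz, folds to fs − 30.3 MHz = 1.9 MHz.

1.9 MHz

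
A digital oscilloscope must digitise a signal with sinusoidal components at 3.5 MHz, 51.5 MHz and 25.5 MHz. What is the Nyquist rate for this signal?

Highest-frequency component: 51.5 MHz.
Nyquist rate = 2 × 51.5 MHz = 103 MHz.

103 MHz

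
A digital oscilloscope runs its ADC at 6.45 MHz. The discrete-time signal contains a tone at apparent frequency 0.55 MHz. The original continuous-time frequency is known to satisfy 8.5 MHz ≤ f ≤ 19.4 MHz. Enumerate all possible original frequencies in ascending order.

Frequencies that alias to 0.55 MHz are k·fs ± 0.55 MHz for integer k ≥ 0.
k=0: 0.55 MHz.
k=1: 5.9 MHz, 7 MHz.
k=2: 12.35 MHz, 13.45 MHz.
k=3: 18.8 MHz, 19.9 MHz.
k=4: 25.25 MHz, 26.35 MHz.
Within [8.5 MHz, 19.4 MHz]: 12.35 MHz, 13.45 MHz, 18.8 MHz.

12.35 MHz, 13.45 MHz, 18.8 MHz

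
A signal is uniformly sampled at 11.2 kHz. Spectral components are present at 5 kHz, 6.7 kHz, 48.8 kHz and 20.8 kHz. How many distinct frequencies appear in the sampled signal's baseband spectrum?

4

fs/2 = 5.6 kHz.
5 kHz ≤ fs/2 = 5.6 kHz, passes unchanged.
6.7 kHz > fs/2 = 5.6 kHz, folds to fs − 6.7 kHz = 4.5 kHz.
48.8 kHz mod fs = 4 kHz.
4 kHz ≤ fs/2 = 5.6 kHz, appears at 4 kHz.
20.8 kHz mod fs = 9.6 kHz.
9.6 kHz > fs/2 = 5.6 kHz, folds to fs − 9.6 kHz = 1.6 kHz.
Distinct values: {1.6 kHz, 4 kHz, 4.5 kHz, 5 kHz} → 4.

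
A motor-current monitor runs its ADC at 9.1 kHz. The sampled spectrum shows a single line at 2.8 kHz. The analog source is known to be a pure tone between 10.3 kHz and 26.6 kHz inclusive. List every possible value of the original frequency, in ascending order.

11.9 kHz, 15.4 kHz, 21 kHz, 24.5 kHz

Frequencies that alias to 2.8 kHz are k·fs ± 2.8 kHz for integer k ≥ 0.
k=0: 2.8 kHz.
k=1: 6.3 kHz, 11.9 kHz.
k=2: 15.4 kHz, 21 kHz.
k=3: 24.5 kHz, 30.1 kHz.
k=4: 33.6 kHz, 39.2 kHz.
Within [10.3 kHz, 26.6 kHz]: 11.9 kHz, 15.4 kHz, 21 kHz, 24.5 kHz.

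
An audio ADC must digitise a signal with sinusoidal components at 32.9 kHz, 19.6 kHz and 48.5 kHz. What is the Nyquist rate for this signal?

97 kHz

Highest-frequency component: 48.5 kHz.
Nyquist rate = 2 × 48.5 kHz = 97 kHz.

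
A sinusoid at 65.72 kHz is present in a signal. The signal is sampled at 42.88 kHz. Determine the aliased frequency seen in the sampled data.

65.72 kHz mod fs = 22.84 kHz.
22.84 kHz > fs/2 = 21.44 kHz, folds to fs − 22.84 kHz = 20.04 kHz.

20.04 kHz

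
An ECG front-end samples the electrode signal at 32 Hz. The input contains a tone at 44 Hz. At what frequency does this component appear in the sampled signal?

12 Hz

44 Hz mod fs = 12 Hz.
12 Hz ≤ fs/2 = 16 Hz, appears at 12 Hz.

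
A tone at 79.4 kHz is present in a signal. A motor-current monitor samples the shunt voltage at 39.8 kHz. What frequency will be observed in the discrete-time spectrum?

0.2 kHz

79.4 kHz mod fs = 39.6 kHz.
39.6 kHz > fs/2 = 19.9 kHz, folds to fs − 39.6 kHz = 0.2 kHz.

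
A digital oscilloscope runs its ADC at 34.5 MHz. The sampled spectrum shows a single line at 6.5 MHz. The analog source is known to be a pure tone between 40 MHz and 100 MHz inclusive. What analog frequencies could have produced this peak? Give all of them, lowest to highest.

Frequencies that alias to 6.5 MHz are k·fs ± 6.5 MHz for integer k ≥ 0.
k=0: 6.5 MHz.
k=1: 28 MHz, 41 MHz.
k=2: 62.5 MHz, 75.5 MHz.
k=3: 97 MHz, 110 MHz.
k=4: 131.5 MHz, 144.5 MHz.
Within [40 MHz, 100 MHz]: 41 MHz, 62.5 MHz, 75.5 MHz, 97 MHz.

41 MHz, 62.5 MHz, 75.5 MHz, 97 MHz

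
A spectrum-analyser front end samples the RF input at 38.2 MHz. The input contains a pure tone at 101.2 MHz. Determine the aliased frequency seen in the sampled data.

101.2 MHz mod fs = 24.8 MHz.
24.8 MHz > fs/2 = 19.1 MHz, folds to fs − 24.8 MHz = 13.4 MHz.

13.4 MHz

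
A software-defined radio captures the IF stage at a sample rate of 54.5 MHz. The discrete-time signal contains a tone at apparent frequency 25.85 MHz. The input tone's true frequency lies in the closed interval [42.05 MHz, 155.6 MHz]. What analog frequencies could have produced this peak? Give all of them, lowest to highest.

Frequencies that alias to 25.85 MHz are k·fs ± 25.85 MHz for integer k ≥ 0.
k=0: 25.85 MHz.
k=1: 28.65 MHz, 80.35 MHz.
k=2: 83.15 MHz, 134.85 MHz.
k=3: 137.65 MHz, 189.35 MHz.
k=4: 192.15 MHz, 243.85 MHz.
Within [42.05 MHz, 155.6 MHz]: 80.35 MHz, 83.15 MHz, 134.85 MHz, 137.65 MHz.

80.35 MHz, 83.15 MHz, 134.85 MHz, 137.65 MHz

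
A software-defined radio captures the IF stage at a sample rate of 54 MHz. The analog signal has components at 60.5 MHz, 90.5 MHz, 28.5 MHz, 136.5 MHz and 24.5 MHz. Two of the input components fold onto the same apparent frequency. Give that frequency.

fs/2 = 27 MHz.
60.5 MHz mod fs = 6.5 MHz.
6.5 MHz ≤ fs/2 = 27 MHz, appears at 6.5 MHz.
90.5 MHz mod fs = 36.5 MHz.
36.5 MHz > fs/2 = 27 MHz, folds to fs − 36.5 MHz = 17.5 MHz.
28.5 MHz > fs/2 = 27 MHz, folds to fs − 28.5 MHz = 25.5 MHz.
136.5 MHz mod fs = 28.5 MHz.
28.5 MHz > fs/2 = 27 MHz, folds to fs − 28.5 MHz = 25.5 MHz.
24.5 MHz ≤ fs/2 = 27 MHz, passes unchanged.
28.5 MHz and 136.5 MHz both map to 25.5 MHz.

25.5 MHz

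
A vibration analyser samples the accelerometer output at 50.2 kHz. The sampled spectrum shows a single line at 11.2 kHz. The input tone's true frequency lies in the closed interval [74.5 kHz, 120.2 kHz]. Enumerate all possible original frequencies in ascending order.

Frequencies that alias to 11.2 kHz are k·fs ± 11.2 kHz for integer k ≥ 0.
k=0: 11.2 kHz.
k=1: 39 kHz, 61.4 kHz.
k=2: 89.2 kHz, 111.6 kHz.
k=3: 139.4 kHz, 161.8 kHz.
Within [74.5 kHz, 120.2 kHz]: 89.2 kHz, 111.6 kHz.

89.2 kHz, 111.6 kHz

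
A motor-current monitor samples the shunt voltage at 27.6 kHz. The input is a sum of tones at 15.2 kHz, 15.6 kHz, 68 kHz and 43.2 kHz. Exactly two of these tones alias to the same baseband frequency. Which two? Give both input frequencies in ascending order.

15.6 kHz, 43.2 kHz

fs/2 = 13.8 kHz.
15.2 kHz > fs/2 = 13.8 kHz, folds to fs − 15.2 kHz = 12.4 kHz.
15.6 kHz > fs/2 = 13.8 kHz, folds to fs − 15.6 kHz = 12 kHz.
68 kHz mod fs = 12.8 kHz.
12.8 kHz ≤ fs/2 = 13.8 kHz, appears at 12.8 kHz.
43.2 kHz mod fs = 15.6 kHz.
15.6 kHz > fs/2 = 13.8 kHz, folds to fs − 15.6 kHz = 12 kHz.
15.6 kHz and 43.2 kHz both map to 12 kHz.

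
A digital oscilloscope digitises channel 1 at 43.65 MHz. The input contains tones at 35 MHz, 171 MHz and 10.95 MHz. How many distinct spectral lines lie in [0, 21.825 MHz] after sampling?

fs/2 = 21.825 MHz.
35 MHz > fs/2 = 21.825 MHz, folds to fs − 35 MHz = 8.65 MHz.
171 MHz mod fs = 40.05 MHz.
40.05 MHz > fs/2 = 21.825 MHz, folds to fs − 40.05 MHz = 3.6 MHz.
10.95 MHz ≤ fs/2 = 21.825 MHz, passes unchanged.
Distinct values: {3.6 MHz, 8.65 MHz, 10.95 MHz} → 3.

3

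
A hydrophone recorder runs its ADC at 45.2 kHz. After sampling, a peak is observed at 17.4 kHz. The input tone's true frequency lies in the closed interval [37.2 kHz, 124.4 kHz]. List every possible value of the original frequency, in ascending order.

62.6 kHz, 73 kHz, 107.8 kHz, 118.2 kHz

Frequencies that alias to 17.4 kHz are k·fs ± 17.4 kHz for integer k ≥ 0.
k=0: 17.4 kHz.
k=1: 27.8 kHz, 62.6 kHz.
k=2: 73 kHz, 107.8 kHz.
k=3: 118.2 kHz, 153 kHz.
k=4: 163.4 kHz, 198.2 kHz.
Within [37.2 kHz, 124.4 kHz]: 62.6 kHz, 73 kHz, 107.8 kHz, 118.2 kHz.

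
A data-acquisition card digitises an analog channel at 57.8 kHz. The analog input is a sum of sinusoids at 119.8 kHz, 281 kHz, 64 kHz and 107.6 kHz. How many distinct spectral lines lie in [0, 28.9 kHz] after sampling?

fs/2 = 28.9 kHz.
119.8 kHz mod fs = 4.2 kHz.
4.2 kHz ≤ fs/2 = 28.9 kHz, appears at 4.2 kHz.
281 kHz mod fs = 49.8 kHz.
49.8 kHz > fs/2 = 28.9 kHz, folds to fs − 49.8 kHz = 8 kHz.
64 kHz mod fs = 6.2 kHz.
6.2 kHz ≤ fs/2 = 28.9 kHz, appears at 6.2 kHz.
107.6 kHz mod fs = 49.8 kHz.
49.8 kHz > fs/2 = 28.9 kHz, folds to fs − 49.8 kHz = 8 kHz.
Distinct values: {4.2 kHz, 6.2 kHz, 8 kHz} → 3.

3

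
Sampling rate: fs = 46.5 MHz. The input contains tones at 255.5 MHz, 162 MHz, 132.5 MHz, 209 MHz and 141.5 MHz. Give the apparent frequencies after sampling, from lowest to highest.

fs/2 = 23.25 MHz.
255.5 MHz mod fs = 23 MHz.
23 MHz ≤ fs/2 = 23.25 MHz, appears at 23 MHz.
162 MHz mod fs = 22.5 MHz.
22.5 MHz ≤ fs/2 = 23.25 MHz, appears at 22.5 MHz.
132.5 MHz mod fs = 39.5 MHz.
39.5 MHz > fs/2 = 23.25 MHz, folds to fs − 39.5 MHz = 7 MHz.
209 MHz mod fs = 23 MHz.
23 MHz ≤ fs/2 = 23.25 MHz, appears at 23 MHz.
141.5 MHz mod fs = 2 MHz.
2 MHz ≤ fs/2 = 23.25 MHz, appears at 2 MHz.
Distinct values: {2 MHz, 7 MHz, 22.5 MHz, 23 MHz}.

2 MHz, 7 MHz, 22.5 MHz, 23 MHz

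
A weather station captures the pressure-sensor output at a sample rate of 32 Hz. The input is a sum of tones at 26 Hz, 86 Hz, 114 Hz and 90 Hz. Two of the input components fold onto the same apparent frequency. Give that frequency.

6 Hz

fs/2 = 16 Hz.
26 Hz > fs/2 = 16 Hz, folds to fs − 26 Hz = 6 Hz.
86 Hz mod fs = 22 Hz.
22 Hz > fs/2 = 16 Hz, folds to fs − 22 Hz = 10 Hz.
114 Hz mod fs = 18 Hz.
18 Hz > fs/2 = 16 Hz, folds to fs − 18 Hz = 14 Hz.
90 Hz mod fs = 26 Hz.
26 Hz > fs/2 = 16 Hz, folds to fs − 26 Hz = 6 Hz.
26 Hz and 90 Hz both map to 6 Hz.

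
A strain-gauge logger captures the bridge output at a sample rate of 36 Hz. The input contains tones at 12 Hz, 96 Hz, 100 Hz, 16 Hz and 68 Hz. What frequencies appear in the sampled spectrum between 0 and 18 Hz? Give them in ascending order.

4 Hz, 8 Hz, 12 Hz, 16 Hz

fs/2 = 18 Hz.
12 Hz ≤ fs/2 = 18 Hz, passes unchanged.
96 Hz mod fs = 24 Hz.
24 Hz > fs/2 = 18 Hz, folds to fs − 24 Hz = 12 Hz.
100 Hz mod fs = 28 Hz.
28 Hz > fs/2 = 18 Hz, folds to fs − 28 Hz = 8 Hz.
16 Hz ≤ fs/2 = 18 Hz, passes unchanged.
68 Hz mod fs = 32 Hz.
32 Hz > fs/2 = 18 Hz, folds to fs − 32 Hz = 4 Hz.
Distinct values: {4 Hz, 8 Hz, 12 Hz, 16 Hz}.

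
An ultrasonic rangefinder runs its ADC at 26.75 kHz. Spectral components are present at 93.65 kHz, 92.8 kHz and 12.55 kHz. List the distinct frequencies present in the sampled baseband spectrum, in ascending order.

12.55 kHz, 13.35 kHz

fs/2 = 13.375 kHz.
93.65 kHz mod fs = 13.4 kHz.
13.4 kHz > fs/2 = 13.375 kHz, folds to fs − 13.4 kHz = 13.35 kHz.
92.8 kHz mod fs = 12.55 kHz.
12.55 kHz ≤ fs/2 = 13.375 kHz, appears at 12.55 kHz.
12.55 kHz ≤ fs/2 = 13.375 kHz, passes unchanged.
Distinct values: {12.55 kHz, 13.35 kHz}.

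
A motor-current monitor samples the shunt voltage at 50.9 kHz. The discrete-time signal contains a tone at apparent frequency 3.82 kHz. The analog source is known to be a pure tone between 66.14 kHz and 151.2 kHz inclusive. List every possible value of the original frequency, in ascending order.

Frequencies that alias to 3.82 kHz are k·fs ± 3.82 kHz for integer k ≥ 0.
k=0: 3.82 kHz.
k=1: 47.08 kHz, 54.72 kHz.
k=2: 97.98 kHz, 105.62 kHz.
k=3: 148.88 kHz, 156.52 kHz.
k=4: 199.78 kHz, 207.42 kHz.
Within [66.14 kHz, 151.2 kHz]: 97.98 kHz, 105.62 kHz, 148.88 kHz.

97.98 kHz, 105.62 kHz, 148.88 kHz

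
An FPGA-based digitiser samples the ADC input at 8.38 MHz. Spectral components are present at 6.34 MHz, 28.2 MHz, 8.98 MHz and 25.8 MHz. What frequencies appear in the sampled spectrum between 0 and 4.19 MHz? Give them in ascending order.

fs/2 = 4.19 MHz.
6.34 MHz > fs/2 = 4.19 MHz, folds to fs − 6.34 MHz = 2.04 MHz.
28.2 MHz mod fs = 3.06 MHz.
3.06 MHz ≤ fs/2 = 4.19 MHz, appears at 3.06 MHz.
8.98 MHz mod fs = 0.6 MHz.
0.6 MHz ≤ fs/2 = 4.19 MHz, appears at 0.6 MHz.
25.8 MHz mod fs = 0.66 MHz.
0.66 MHz ≤ fs/2 = 4.19 MHz, appears at 0.66 MHz.
Distinct values: {0.6 MHz, 0.66 MHz, 2.04 MHz, 3.06 MHz}.

0.6 MHz, 0.66 MHz, 2.04 MHz, 3.06 MHz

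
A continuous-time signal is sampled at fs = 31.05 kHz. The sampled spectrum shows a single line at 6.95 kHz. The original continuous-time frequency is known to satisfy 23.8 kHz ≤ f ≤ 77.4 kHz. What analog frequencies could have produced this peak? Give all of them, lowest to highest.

Frequencies that alias to 6.95 kHz are k·fs ± 6.95 kHz for integer k ≥ 0.
k=0: 6.95 kHz.
k=1: 24.1 kHz, 38 kHz.
k=2: 55.15 kHz, 69.05 kHz.
k=3: 86.2 kHz, 100.1 kHz.
Within [23.8 kHz, 77.4 kHz]: 24.1 kHz, 38 kHz, 55.15 kHz, 69.05 kHz.

24.1 kHz, 38 kHz, 55.15 kHz, 69.05 kHz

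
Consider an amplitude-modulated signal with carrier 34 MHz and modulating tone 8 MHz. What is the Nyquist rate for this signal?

AM sidebands sit at fc ± fm = 26 MHz and 42 MHz.
Highest-frequency component: 42 MHz.
Nyquist rate = 2 × 42 MHz = 84 MHz.

84 MHz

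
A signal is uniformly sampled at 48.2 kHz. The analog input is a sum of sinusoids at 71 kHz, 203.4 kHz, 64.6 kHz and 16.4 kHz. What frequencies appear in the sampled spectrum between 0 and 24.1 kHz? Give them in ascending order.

10.6 kHz, 16.4 kHz, 22.8 kHz

fs/2 = 24.1 kHz.
71 kHz mod fs = 22.8 kHz.
22.8 kHz ≤ fs/2 = 24.1 kHz, appears at 22.8 kHz.
203.4 kHz mod fs = 10.6 kHz.
10.6 kHz ≤ fs/2 = 24.1 kHz, appears at 10.6 kHz.
64.6 kHz mod fs = 16.4 kHz.
16.4 kHz ≤ fs/2 = 24.1 kHz, appears at 16.4 kHz.
16.4 kHz ≤ fs/2 = 24.1 kHz, passes unchanged.
Distinct values: {10.6 kHz, 16.4 kHz, 22.8 kHz}.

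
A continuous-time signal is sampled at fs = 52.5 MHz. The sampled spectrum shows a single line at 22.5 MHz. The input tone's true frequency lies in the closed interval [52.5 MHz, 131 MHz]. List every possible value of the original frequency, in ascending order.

Frequencies that alias to 22.5 MHz are k·fs ± 22.5 MHz for integer k ≥ 0.
k=0: 22.5 MHz.
k=1: 30 MHz, 75 MHz.
k=2: 82.5 MHz, 127.5 MHz.
k=3: 135 MHz, 180 MHz.
Within [52.5 MHz, 131 MHz]: 75 MHz, 82.5 MHz, 127.5 MHz.

75 MHz, 82.5 MHz, 127.5 MHz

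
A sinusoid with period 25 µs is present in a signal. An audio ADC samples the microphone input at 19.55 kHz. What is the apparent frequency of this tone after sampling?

T = 25 µs → f = 1/T = 40 kHz.
40 kHz mod fs = 0.9 kHz.
0.9 kHz ≤ fs/2 = 9.775 kHz, appears at 0.9 kHz.

0.9 kHz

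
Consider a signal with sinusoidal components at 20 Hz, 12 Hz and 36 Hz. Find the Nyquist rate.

Highest-frequency component: 36 Hz.
Nyquist rate = 2 × 36 Hz = 72 Hz.

72 Hz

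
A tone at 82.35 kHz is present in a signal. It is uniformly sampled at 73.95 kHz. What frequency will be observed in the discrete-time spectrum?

82.35 kHz mod fs = 8.4 kHz.
8.4 kHz ≤ fs/2 = 36.975 kHz, appears at 8.4 kHz.

8.4 kHz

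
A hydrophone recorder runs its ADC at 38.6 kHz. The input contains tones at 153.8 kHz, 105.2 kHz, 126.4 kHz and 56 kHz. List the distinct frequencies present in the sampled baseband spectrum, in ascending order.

fs/2 = 19.3 kHz.
153.8 kHz mod fs = 38 kHz.
38 kHz > fs/2 = 19.3 kHz, folds to fs − 38 kHz = 0.6 kHz.
105.2 kHz mod fs = 28 kHz.
28 kHz > fs/2 = 19.3 kHz, folds to fs − 28 kHz = 10.6 kHz.
126.4 kHz mod fs = 10.6 kHz.
10.6 kHz ≤ fs/2 = 19.3 kHz, appears at 10.6 kHz.
56 kHz mod fs = 17.4 kHz.
17.4 kHz ≤ fs/2 = 19.3 kHz, appears at 17.4 kHz.
Distinct values: {0.6 kHz, 10.6 kHz, 17.4 kHz}.

0.6 kHz, 10.6 kHz, 17.4 kHz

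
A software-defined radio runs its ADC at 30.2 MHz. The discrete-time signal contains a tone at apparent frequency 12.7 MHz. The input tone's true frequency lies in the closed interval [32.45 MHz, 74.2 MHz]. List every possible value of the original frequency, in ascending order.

42.9 MHz, 47.7 MHz, 73.1 MHz

Frequencies that alias to 12.7 MHz are k·fs ± 12.7 MHz for integer k ≥ 0.
k=0: 12.7 MHz.
k=1: 17.5 MHz, 42.9 MHz.
k=2: 47.7 MHz, 73.1 MHz.
k=3: 77.9 MHz, 103.3 MHz.
Within [32.45 MHz, 74.2 MHz]: 42.9 MHz, 47.7 MHz, 73.1 MHz.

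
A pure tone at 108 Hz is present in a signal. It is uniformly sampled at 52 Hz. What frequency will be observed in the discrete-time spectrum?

108 Hz mod fs = 4 Hz.
4 Hz ≤ fs/2 = 26 Hz, appears at 4 Hz.

4 Hz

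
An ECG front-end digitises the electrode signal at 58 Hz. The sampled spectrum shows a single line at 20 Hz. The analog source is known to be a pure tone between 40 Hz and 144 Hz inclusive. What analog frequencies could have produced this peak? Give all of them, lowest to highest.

Frequencies that alias to 20 Hz are k·fs ± 20 Hz for integer k ≥ 0.
k=0: 20 Hz.
k=1: 38 Hz, 78 Hz.
k=2: 96 Hz, 136 Hz.
k=3: 154 Hz, 194 Hz.
Within [40 Hz, 144 Hz]: 78 Hz, 96 Hz, 136 Hz.

78 Hz, 96 Hz, 136 Hz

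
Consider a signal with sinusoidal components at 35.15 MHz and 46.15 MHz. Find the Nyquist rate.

Highest-frequency component: 46.15 MHz.
Nyquist rate = 2 × 46.15 MHz = 92.3 MHz.

92.3 MHz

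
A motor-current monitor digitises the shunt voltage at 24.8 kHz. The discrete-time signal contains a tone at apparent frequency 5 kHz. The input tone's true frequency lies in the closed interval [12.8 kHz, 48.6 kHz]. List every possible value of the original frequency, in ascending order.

Frequencies that alias to 5 kHz are k·fs ± 5 kHz for integer k ≥ 0.
k=0: 5 kHz.
k=1: 19.8 kHz, 29.8 kHz.
k=2: 44.6 kHz, 54.6 kHz.
k=3: 69.4 kHz, 79.4 kHz.
Within [12.8 kHz, 48.6 kHz]: 19.8 kHz, 29.8 kHz, 44.6 kHz.

19.8 kHz, 29.8 kHz, 44.6 kHz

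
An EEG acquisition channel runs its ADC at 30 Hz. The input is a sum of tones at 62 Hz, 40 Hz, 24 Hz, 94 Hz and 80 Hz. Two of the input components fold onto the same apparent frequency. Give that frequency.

10 Hz

fs/2 = 15 Hz.
62 Hz mod fs = 2 Hz.
2 Hz ≤ fs/2 = 15 Hz, appears at 2 Hz.
40 Hz mod fs = 10 Hz.
10 Hz ≤ fs/2 = 15 Hz, appears at 10 Hz.
24 Hz > fs/2 = 15 Hz, folds to fs − 24 Hz = 6 Hz.
94 Hz mod fs = 4 Hz.
4 Hz ≤ fs/2 = 15 Hz, appears at 4 Hz.
80 Hz mod fs = 20 Hz.
20 Hz > fs/2 = 15 Hz, folds to fs − 20 Hz = 10 Hz.
40 Hz and 80 Hz both map to 10 Hz.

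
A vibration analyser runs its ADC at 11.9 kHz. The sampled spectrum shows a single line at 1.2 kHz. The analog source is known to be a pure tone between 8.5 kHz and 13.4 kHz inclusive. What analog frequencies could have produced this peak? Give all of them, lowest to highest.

10.7 kHz, 13.1 kHz

Frequencies that alias to 1.2 kHz are k·fs ± 1.2 kHz for integer k ≥ 0.
k=0: 1.2 kHz.
k=1: 10.7 kHz, 13.1 kHz.
k=2: 22.6 kHz, 25 kHz.
Within [8.5 kHz, 13.4 kHz]: 10.7 kHz, 13.1 kHz.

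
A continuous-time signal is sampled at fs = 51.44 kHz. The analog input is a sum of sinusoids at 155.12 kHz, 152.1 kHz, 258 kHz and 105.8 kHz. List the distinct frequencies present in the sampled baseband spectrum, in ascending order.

0.8 kHz, 2.22 kHz, 2.92 kHz

fs/2 = 25.72 kHz.
155.12 kHz mod fs = 0.8 kHz.
0.8 kHz ≤ fs/2 = 25.72 kHz, appears at 0.8 kHz.
152.1 kHz mod fs = 49.22 kHz.
49.22 kHz > fs/2 = 25.72 kHz, folds to fs − 49.22 kHz = 2.22 kHz.
258 kHz mod fs = 0.8 kHz.
0.8 kHz ≤ fs/2 = 25.72 kHz, appears at 0.8 kHz.
105.8 kHz mod fs = 2.92 kHz.
2.92 kHz ≤ fs/2 = 25.72 kHz, appears at 2.92 kHz.
Distinct values: {0.8 kHz, 2.22 kHz, 2.92 kHz}.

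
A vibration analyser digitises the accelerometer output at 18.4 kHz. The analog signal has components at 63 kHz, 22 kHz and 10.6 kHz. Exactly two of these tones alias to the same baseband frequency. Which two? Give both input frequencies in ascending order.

10.6 kHz, 63 kHz

fs/2 = 9.2 kHz.
63 kHz mod fs = 7.8 kHz.
7.8 kHz ≤ fs/2 = 9.2 kHz, appears at 7.8 kHz.
22 kHz mod fs = 3.6 kHz.
3.6 kHz ≤ fs/2 = 9.2 kHz, appears at 3.6 kHz.
10.6 kHz > fs/2 = 9.2 kHz, folds to fs − 10.6 kHz = 7.8 kHz.
10.6 kHz and 63 kHz both map to 7.8 kHz.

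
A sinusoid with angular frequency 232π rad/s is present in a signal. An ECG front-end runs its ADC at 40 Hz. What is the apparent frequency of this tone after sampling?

4 Hz

ω = 232π rad/s → f = ω/(2π) = 116 Hz.
116 Hz mod fs = 36 Hz.
36 Hz > fs/2 = 20 Hz, folds to fs − 36 Hz = 4 Hz.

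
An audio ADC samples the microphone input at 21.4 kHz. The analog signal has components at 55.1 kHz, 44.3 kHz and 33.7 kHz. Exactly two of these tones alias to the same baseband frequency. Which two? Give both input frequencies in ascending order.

33.7 kHz, 55.1 kHz

fs/2 = 10.7 kHz.
55.1 kHz mod fs = 12.3 kHz.
12.3 kHz > fs/2 = 10.7 kHz, folds to fs − 12.3 kHz = 9.1 kHz.
44.3 kHz mod fs = 1.5 kHz.
1.5 kHz ≤ fs/2 = 10.7 kHz, appears at 1.5 kHz.
33.7 kHz mod fs = 12.3 kHz.
12.3 kHz > fs/2 = 10.7 kHz, folds to fs − 12.3 kHz = 9.1 kHz.
33.7 kHz and 55.1 kHz both map to 9.1 kHz.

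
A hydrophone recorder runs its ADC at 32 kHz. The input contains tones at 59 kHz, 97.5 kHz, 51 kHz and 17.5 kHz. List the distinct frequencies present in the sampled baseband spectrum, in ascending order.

1.5 kHz, 5 kHz, 13 kHz, 14.5 kHz

fs/2 = 16 kHz.
59 kHz mod fs = 27 kHz.
27 kHz > fs/2 = 16 kHz, folds to fs − 27 kHz = 5 kHz.
97.5 kHz mod fs = 1.5 kHz.
1.5 kHz ≤ fs/2 = 16 kHz, appears at 1.5 kHz.
51 kHz mod fs = 19 kHz.
19 kHz > fs/2 = 16 kHz, folds to fs − 19 kHz = 13 kHz.
17.5 kHz > fs/2 = 16 kHz, folds to fs − 17.5 kHz = 14.5 kHz.
Distinct values: {1.5 kHz, 5 kHz, 13 kHz, 14.5 kHz}.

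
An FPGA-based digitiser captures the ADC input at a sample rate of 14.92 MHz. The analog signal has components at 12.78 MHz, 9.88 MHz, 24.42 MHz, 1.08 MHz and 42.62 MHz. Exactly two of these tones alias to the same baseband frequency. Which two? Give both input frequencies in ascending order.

12.78 MHz, 42.62 MHz

fs/2 = 7.46 MHz.
12.78 MHz > fs/2 = 7.46 MHz, folds to fs − 12.78 MHz = 2.14 MHz.
9.88 MHz > fs/2 = 7.46 MHz, folds to fs − 9.88 MHz = 5.04 MHz.
24.42 MHz mod fs = 9.5 MHz.
9.5 MHz > fs/2 = 7.46 MHz, folds to fs − 9.5 MHz = 5.42 MHz.
1.08 MHz ≤ fs/2 = 7.46 MHz, passes unchanged.
42.62 MHz mod fs = 12.78 MHz.
12.78 MHz > fs/2 = 7.46 MHz, folds to fs − 12.78 MHz = 2.14 MHz.
12.78 MHz and 42.62 MHz both map to 2.14 MHz.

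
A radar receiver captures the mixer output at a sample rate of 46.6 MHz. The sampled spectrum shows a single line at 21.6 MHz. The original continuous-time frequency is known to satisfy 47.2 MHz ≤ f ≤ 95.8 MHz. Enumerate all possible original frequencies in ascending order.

Frequencies that alias to 21.6 MHz are k·fs ± 21.6 MHz for integer k ≥ 0.
k=0: 21.6 MHz.
k=1: 25 MHz, 68.2 MHz.
k=2: 71.6 MHz, 114.8 MHz.
k=3: 118.2 MHz, 161.4 MHz.
Within [47.2 MHz, 95.8 MHz]: 68.2 MHz, 71.6 MHz.

68.2 MHz, 71.6 MHz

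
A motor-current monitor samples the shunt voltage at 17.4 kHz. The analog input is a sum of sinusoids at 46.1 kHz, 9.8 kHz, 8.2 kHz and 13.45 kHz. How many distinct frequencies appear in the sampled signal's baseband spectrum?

fs/2 = 8.7 kHz.
46.1 kHz mod fs = 11.3 kHz.
11.3 kHz > fs/2 = 8.7 kHz, folds to fs − 11.3 kHz = 6.1 kHz.
9.8 kHz > fs/2 = 8.7 kHz, folds to fs − 9.8 kHz = 7.6 kHz.
8.2 kHz ≤ fs/2 = 8.7 kHz, passes unchanged.
13.45 kHz > fs/2 = 8.7 kHz, folds to fs − 13.45 kHz = 3.95 kHz.
Distinct values: {3.95 kHz, 6.1 kHz, 7.6 kHz, 8.2 kHz} → 4.

4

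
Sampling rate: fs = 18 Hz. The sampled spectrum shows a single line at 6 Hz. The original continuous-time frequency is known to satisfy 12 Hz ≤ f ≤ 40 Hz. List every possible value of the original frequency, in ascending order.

12 Hz, 24 Hz, 30 Hz

Frequencies that alias to 6 Hz are k·fs ± 6 Hz for integer k ≥ 0.
k=0: 6 Hz.
k=1: 12 Hz, 24 Hz.
k=2: 30 Hz, 42 Hz.
k=3: 48 Hz, 60 Hz.
Within [12 Hz, 40 Hz]: 12 Hz, 24 Hz, 30 Hz.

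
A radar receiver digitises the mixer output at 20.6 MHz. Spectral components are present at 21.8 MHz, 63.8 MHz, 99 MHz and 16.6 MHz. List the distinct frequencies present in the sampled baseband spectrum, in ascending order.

fs/2 = 10.3 MHz.
21.8 MHz mod fs = 1.2 MHz.
1.2 MHz ≤ fs/2 = 10.3 MHz, appears at 1.2 MHz.
63.8 MHz mod fs = 2 MHz.
2 MHz ≤ fs/2 = 10.3 MHz, appears at 2 MHz.
99 MHz mod fs = 16.6 MHz.
16.6 MHz > fs/2 = 10.3 MHz, folds to fs − 16.6 MHz = 4 MHz.
16.6 MHz > fs/2 = 10.3 MHz, folds to fs − 16.6 MHz = 4 MHz.
Distinct values: {1.2 MHz, 2 MHz, 4 MHz}.

1.2 MHz, 2 MHz, 4 MHz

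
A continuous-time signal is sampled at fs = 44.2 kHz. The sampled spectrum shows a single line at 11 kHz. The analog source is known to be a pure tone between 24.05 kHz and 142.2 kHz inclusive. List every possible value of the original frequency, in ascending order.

Frequencies that alias to 11 kHz are k·fs ± 11 kHz for integer k ≥ 0.
k=0: 11 kHz.
k=1: 33.2 kHz, 55.2 kHz.
k=2: 77.4 kHz, 99.4 kHz.
k=3: 121.6 kHz, 143.6 kHz.
k=4: 165.8 kHz, 187.8 kHz.
Within [24.05 kHz, 142.2 kHz]: 33.2 kHz, 55.2 kHz, 77.4 kHz, 99.4 kHz, 121.6 kHz.

33.2 kHz, 55.2 kHz, 77.4 kHz, 99.4 kHz, 121.6 kHz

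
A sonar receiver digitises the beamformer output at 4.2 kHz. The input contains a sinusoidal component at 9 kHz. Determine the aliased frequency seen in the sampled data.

0.6 kHz

9 kHz mod fs = 0.6 kHz.
0.6 kHz ≤ fs/2 = 2.1 kHz, appears at 0.6 kHz.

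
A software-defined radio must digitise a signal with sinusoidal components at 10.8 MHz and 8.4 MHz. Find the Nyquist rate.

Highest-frequency component: 10.8 MHz.
Nyquist rate = 2 × 10.8 MHz = 21.6 MHz.

21.6 MHz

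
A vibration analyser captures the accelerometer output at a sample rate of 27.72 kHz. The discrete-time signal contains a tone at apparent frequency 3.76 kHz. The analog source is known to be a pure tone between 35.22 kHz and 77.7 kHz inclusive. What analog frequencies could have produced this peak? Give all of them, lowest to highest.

51.68 kHz, 59.2 kHz

Frequencies that alias to 3.76 kHz are k·fs ± 3.76 kHz for integer k ≥ 0.
k=0: 3.76 kHz.
k=1: 23.96 kHz, 31.48 kHz.
k=2: 51.68 kHz, 59.2 kHz.
k=3: 79.4 kHz, 86.92 kHz.
Within [35.22 kHz, 77.7 kHz]: 51.68 kHz, 59.2 kHz.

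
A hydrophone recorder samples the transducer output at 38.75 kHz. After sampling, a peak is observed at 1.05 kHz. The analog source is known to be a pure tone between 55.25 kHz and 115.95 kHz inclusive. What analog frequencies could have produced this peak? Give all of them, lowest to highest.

76.45 kHz, 78.55 kHz, 115.2 kHz

Frequencies that alias to 1.05 kHz are k·fs ± 1.05 kHz for integer k ≥ 0.
k=0: 1.05 kHz.
k=1: 37.7 kHz, 39.8 kHz.
k=2: 76.45 kHz, 78.55 kHz.
k=3: 115.2 kHz, 117.3 kHz.
k=4: 153.95 kHz, 156.05 kHz.
Within [55.25 kHz, 115.95 kHz]: 76.45 kHz, 78.55 kHz, 115.2 kHz.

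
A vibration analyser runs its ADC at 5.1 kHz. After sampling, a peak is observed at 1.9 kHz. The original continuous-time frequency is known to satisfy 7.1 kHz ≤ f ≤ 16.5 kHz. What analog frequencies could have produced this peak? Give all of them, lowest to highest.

8.3 kHz, 12.1 kHz, 13.4 kHz

Frequencies that alias to 1.9 kHz are k·fs ± 1.9 kHz for integer k ≥ 0.
k=0: 1.9 kHz.
k=1: 3.2 kHz, 7 kHz.
k=2: 8.3 kHz, 12.1 kHz.
k=3: 13.4 kHz, 17.2 kHz.
k=4: 18.5 kHz, 22.3 kHz.
Within [7.1 kHz, 16.5 kHz]: 8.3 kHz, 12.1 kHz, 13.4 kHz.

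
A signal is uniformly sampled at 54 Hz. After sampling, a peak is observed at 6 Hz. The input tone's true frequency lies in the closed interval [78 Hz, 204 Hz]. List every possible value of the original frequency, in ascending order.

Frequencies that alias to 6 Hz are k·fs ± 6 Hz for integer k ≥ 0.
k=0: 6 Hz.
k=1: 48 Hz, 60 Hz.
k=2: 102 Hz, 114 Hz.
k=3: 156 Hz, 168 Hz.
k=4: 210 Hz, 222 Hz.
Within [78 Hz, 204 Hz]: 102 Hz, 114 Hz, 156 Hz, 168 Hz.

102 Hz, 114 Hz, 156 Hz, 168 Hz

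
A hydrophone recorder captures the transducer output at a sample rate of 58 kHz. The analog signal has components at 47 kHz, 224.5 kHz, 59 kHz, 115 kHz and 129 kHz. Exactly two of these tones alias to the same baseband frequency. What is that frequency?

fs/2 = 29 kHz.
47 kHz > fs/2 = 29 kHz, folds to fs − 47 kHz = 11 kHz.
224.5 kHz mod fs = 50.5 kHz.
50.5 kHz > fs/2 = 29 kHz, folds to fs − 50.5 kHz = 7.5 kHz.
59 kHz mod fs = 1 kHz.
1 kHz ≤ fs/2 = 29 kHz, appears at 1 kHz.
115 kHz mod fs = 57 kHz.
57 kHz > fs/2 = 29 kHz, folds to fs − 57 kHz = 1 kHz.
129 kHz mod fs = 13 kHz.
13 kHz ≤ fs/2 = 29 kHz, appears at 13 kHz.
59 kHz and 115 kHz both map to 1 kHz.

1 kHz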